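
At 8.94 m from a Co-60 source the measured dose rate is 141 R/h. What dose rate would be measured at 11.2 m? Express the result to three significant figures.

Applying the 1/r² law, scaling from 8.94 m to 11.2 m:
141 × (8.94/11.2)² = 141 × 0.6371 = 89.83 R/h.

89.8 R/h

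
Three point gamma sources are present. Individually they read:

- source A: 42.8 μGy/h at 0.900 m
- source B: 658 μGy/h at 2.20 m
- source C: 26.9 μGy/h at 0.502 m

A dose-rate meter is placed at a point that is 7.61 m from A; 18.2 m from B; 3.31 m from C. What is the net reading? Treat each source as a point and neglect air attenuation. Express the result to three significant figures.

10.8 μGy/h

Each source contributes Iᵢ·(dᵢ/rᵢ)²; contributions add.
A: 42.8 × (0.900/7.61)² = 0.5986 μGy/h
B: 658 × (2.20/18.2)² = 9.615 μGy/h
C: 26.9 × (0.502/3.31)² = 0.6187 μGy/h
Total = 0.5986 + 9.615 + 0.6187 = 10.83 μGy/h.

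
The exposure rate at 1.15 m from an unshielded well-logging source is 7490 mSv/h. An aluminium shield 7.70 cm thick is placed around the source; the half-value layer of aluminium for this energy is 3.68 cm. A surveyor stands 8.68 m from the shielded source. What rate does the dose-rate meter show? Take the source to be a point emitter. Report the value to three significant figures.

30.8 mSv/h

Distance alone: (1.15/8.68)² = 0.01755, so 7490 × 0.01755 = 131.4 mSv/h.
Shield: 7.70/3.68 = 2.092 half-value layers → attenuation 2^(−2.092) = 0.2346.
Combined: 131.4 × 0.2346 = 30.83 mSv/h.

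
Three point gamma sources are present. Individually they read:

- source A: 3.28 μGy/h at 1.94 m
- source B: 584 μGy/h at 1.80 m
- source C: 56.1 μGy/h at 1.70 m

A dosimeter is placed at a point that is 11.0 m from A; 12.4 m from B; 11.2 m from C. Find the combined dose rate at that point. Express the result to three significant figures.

Each source contributes Iᵢ·(dᵢ/rᵢ)²; contributions add.
A: 3.28 × (1.94/11.0)² = 0.1020 μGy/h
B: 584 × (1.80/12.4)² = 12.31 μGy/h
C: 56.1 × (1.70/11.2)² = 1.292 μGy/h
Total = 0.1020 + 12.31 + 1.292 = 13.70 μGy/h.

13.7 μGy/h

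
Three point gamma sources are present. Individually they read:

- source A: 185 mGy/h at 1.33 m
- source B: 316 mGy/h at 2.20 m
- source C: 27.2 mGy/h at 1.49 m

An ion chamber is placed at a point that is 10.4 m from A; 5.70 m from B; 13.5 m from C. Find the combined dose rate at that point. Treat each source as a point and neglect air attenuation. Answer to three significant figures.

50.4 mGy/h

By superposition, sum each source's inverse-square contribution:
A: 185 × (1.33/10.4)² = 3.026 mGy/h
B: 316 × (2.20/5.70)² = 47.07 mGy/h
C: 27.2 × (1.49/13.5)² = 0.3313 mGy/h
Total = 3.026 + 47.07 + 0.3313 = 50.43 mGy/h.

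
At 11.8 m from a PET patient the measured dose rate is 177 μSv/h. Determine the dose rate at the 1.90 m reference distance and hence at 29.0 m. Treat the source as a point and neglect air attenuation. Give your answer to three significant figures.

Intensity scales as (d₁/d₂)², so
At 1.90 m: (11.8/1.90)² = 38.57, so 177 × 38.57 = 6827 μSv/h
At 29.0 m: 6827 × (1.90/29.0)² = 6827 × 0.004293 = 29.31 μSv/h.

6830 μSv/h; 29.3 μSv/h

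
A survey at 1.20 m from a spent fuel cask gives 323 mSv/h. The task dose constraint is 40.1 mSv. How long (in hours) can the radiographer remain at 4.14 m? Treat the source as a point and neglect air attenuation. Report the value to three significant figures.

1.48 h

By the inverse-square law, rate at 4.14 m:
323 × (1.20/4.14)² = 323 × 0.08402 = 27.14 mSv/h.
Stay time = 40.1 mSv ÷ 27.14 mSv/h = 1.478 h.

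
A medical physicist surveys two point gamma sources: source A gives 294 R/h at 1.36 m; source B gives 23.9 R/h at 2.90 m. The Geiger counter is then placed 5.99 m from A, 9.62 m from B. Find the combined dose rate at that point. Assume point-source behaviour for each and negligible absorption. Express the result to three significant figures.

17.3 R/h

Each source contributes Iᵢ·(dᵢ/rᵢ)²; contributions add.
A: 294 × (1.36/5.99)² = 15.16 R/h
B: 23.9 × (2.90/9.62)² = 2.172 R/h
Total = 15.16 + 2.172 = 17.33 R/h.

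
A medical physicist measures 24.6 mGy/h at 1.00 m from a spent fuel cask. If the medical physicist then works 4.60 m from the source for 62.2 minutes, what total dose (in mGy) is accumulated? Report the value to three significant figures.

1.21 mGy

Using I₁d₁² = I₂d₂², rate at 4.60 m:
24.6 × (1.00/4.60)² = 24.6 × 0.04726 = 1.163 mGy/h.
Dose = rate × time = 1.163 mGy/h × 1.037 h = 1.206 mGy.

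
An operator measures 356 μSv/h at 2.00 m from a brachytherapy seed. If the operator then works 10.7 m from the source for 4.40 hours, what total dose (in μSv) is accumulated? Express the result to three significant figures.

54.7 μSv

Intensity scales as (d₁/d₂)², so rate at 10.7 m:
356 × (2.00/10.7)² = 356 × 0.03494 = 12.44 μSv/h.
Dose = rate × time = 12.44 μSv/h × 4.400 h = 54.74 μSv.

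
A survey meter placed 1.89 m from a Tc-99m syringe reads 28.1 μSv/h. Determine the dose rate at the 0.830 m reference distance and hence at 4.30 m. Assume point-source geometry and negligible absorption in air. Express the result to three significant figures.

146 μSv/h; 5.43 μSv/h

By the inverse-square law,
At 0.830 m: (1.89/0.830)² = 5.185, so 28.1 × 5.185 = 145.7 μSv/h
At 4.30 m: 145.7 × (0.830/4.30)² = 145.7 × 0.03726 = 5.429 μSv/h.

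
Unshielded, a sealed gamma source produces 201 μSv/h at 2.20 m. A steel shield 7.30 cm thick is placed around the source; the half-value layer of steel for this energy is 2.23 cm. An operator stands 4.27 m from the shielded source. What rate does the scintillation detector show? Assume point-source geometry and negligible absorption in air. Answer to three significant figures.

5.52 μSv/h

Distance alone: 201 × (2.20/4.27)² = 201 × 0.2655 = 53.37 μSv/h.
Shield: 7.30/2.23 = 3.274 half-value layers → attenuation 2^(−3.274) = 0.1034.
Combined: 53.37 × 0.1034 = 5.518 μSv/h.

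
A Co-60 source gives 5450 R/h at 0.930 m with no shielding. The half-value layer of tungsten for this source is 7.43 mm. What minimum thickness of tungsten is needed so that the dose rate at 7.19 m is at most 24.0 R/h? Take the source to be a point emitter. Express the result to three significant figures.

At 7.19 m, distance alone gives 5450 × (0.930/7.19)² = 5450 × 0.01673 = 91.18 R/h.
Further attenuation needed: 91.18/24.0 = 3.799.
n = log₂(3.799) = 1.926 half-value layers.
Thickness = 1.926 × 7.43 mm = 14.31 mm.

14.3 mm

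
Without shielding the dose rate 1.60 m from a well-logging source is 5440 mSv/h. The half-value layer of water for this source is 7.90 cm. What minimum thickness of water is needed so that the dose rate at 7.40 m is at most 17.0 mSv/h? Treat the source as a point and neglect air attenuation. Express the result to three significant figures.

At 7.40 m, distance alone gives 5440 × (1.60/7.40)² = 5440 × 0.04675 = 254.3 mSv/h.
Further attenuation needed: 254.3/17.0 = 14.96.
n = log₂(14.96) = 3.903 half-value layers.
Thickness = 3.903 × 7.90 cm = 30.83 cm.

30.8 cm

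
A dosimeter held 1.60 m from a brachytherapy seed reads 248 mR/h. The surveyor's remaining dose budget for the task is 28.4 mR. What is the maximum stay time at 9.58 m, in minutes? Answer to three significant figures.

Since intensity falls as 1/r², rate at 9.58 m:
248 × (1.60/9.58)² = 248 × 0.02789 = 6.917 mR/h.
Stay time = 28.4 mR ÷ 6.917 mR/h = 4.106 h = 246.4 min.

246 min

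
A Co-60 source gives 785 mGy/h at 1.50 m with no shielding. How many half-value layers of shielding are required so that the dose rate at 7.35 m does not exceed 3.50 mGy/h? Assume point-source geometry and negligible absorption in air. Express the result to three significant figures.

3.22 half-value layers

At 7.35 m, distance alone gives 785 × (1.50/7.35)² = 785 × 0.04165 = 32.70 mGy/h.
Further attenuation needed: 32.70/3.50 = 9.343.
n = log₂(9.343) = 3.224 half-value layers.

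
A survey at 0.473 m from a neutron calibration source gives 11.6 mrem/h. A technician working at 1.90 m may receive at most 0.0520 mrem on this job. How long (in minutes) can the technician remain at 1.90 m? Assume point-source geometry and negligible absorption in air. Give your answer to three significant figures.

4.34 min

Intensity scales as (d₁/d₂)², so rate at 1.90 m:
(0.473/1.90)² = 0.06197, so 11.6 × 0.06197 = 0.7189 mrem/h.
Stay time = 0.0520 mrem ÷ 0.7189 mrem/h = 0.07233 h = 4.340 min.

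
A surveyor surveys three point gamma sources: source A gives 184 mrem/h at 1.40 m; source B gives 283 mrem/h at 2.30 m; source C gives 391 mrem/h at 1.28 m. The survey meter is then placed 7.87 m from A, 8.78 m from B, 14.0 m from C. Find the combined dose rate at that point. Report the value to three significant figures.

28.5 mrem/h

Each source contributes Iᵢ·(dᵢ/rᵢ)²; contributions add.
A: 184 × (1.40/7.87)² = 5.823 mrem/h
B: 283 × (2.30/8.78)² = 19.42 mrem/h
C: 391 × (1.28/14.0)² = 3.268 mrem/h
Total = 5.823 + 19.42 + 3.268 = 28.51 mrem/h.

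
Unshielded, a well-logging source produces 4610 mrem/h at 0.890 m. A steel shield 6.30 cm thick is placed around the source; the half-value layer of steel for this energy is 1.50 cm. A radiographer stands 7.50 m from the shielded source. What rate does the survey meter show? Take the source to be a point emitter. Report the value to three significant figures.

3.53 mrem/h

Distance alone: 4610 × (0.890/7.50)² = 4610 × 0.01408 = 64.91 mrem/h.
Shield: 6.30/1.50 = 4.200 half-value layers → attenuation 2^(−4.200) = 0.05441.
Combined: 64.91 × 0.05441 = 3.532 mrem/h.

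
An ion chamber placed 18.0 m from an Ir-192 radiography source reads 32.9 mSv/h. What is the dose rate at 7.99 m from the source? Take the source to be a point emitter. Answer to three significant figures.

167 mSv/h

Using I₁d₁² = I₂d₂², scaling from 18.0 m to 7.99 m:
32.9 × (18.0/7.99)² = 32.9 × 5.075 = 167.0 mSv/h.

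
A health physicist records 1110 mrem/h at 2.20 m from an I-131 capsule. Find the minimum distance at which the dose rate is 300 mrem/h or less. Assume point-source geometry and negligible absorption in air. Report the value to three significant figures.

4.23 m

By the inverse-square law, d₂ = d₁·√(I₁/I₂).
I₁/I₂ = 1110/300 = 3.700, so d₂ = 2.20 × √3.700 = 4.232 m.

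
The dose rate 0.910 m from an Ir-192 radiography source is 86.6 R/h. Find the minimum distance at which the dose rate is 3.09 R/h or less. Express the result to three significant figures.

Intensity scales as (d₁/d₂)², so d₂ = d₁·√(I₁/I₂).
I₁/I₂ = 86.6/3.09 = 28.03, so d₂ = 0.910 × √28.03 = 4.818 m.

4.82 m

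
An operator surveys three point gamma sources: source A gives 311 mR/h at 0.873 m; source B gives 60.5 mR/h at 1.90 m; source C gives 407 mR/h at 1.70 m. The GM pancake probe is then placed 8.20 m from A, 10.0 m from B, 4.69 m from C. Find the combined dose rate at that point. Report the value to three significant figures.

Each source contributes Iᵢ·(dᵢ/rᵢ)²; contributions add.
A: 311 × (0.873/8.20)² = 3.525 mR/h
B: 60.5 × (1.90/10.0)² = 2.184 mR/h
C: 407 × (1.70/4.69)² = 53.47 mR/h
Total = 3.525 + 2.184 + 53.47 = 59.18 mR/h.

59.2 mR/h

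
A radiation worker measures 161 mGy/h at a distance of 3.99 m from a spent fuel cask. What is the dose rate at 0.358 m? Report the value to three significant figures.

20000 mGy/h

Since intensity falls as 1/r², the rate at 0.358 m is
(3.99/0.358)² = 124.2, so 161 × 124.2 = 20000 mGy/h.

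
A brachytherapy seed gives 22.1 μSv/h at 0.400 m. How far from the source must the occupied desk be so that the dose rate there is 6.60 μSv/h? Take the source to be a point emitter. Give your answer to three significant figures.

Using I₁d₁² = I₂d₂², d₂ = d₁·√(I₁/I₂).
I₁/I₂ = 22.1/6.60 = 3.348, so d₂ = 0.400 × √3.348 = 0.7319 m.

0.732 m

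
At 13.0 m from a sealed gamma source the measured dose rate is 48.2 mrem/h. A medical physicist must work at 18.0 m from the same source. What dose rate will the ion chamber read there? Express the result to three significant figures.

Applying the 1/r² law, scaling from 13.0 m to 18.0 m:
(13.0/18.0)² = 0.5216, so 48.2 × 0.5216 = 25.14 mrem/h.

25.1 mrem/h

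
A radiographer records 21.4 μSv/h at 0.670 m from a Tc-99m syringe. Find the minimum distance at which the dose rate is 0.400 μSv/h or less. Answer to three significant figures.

4.90 m

Using I₁d₁² = I₂d₂², d₂ = d₁·√(I₁/I₂).
I₁/I₂ = 21.4/0.400 = 53.50, so d₂ = 0.670 × √53.50 = 4.901 m.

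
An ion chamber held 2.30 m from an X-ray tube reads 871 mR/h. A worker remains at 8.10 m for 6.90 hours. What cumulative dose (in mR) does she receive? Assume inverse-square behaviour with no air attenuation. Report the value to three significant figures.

Applying the 1/r² law, rate at 8.10 m:
871 × (2.30/8.10)² = 871 × 0.08063 = 70.23 mR/h.
Dose = rate × time = 70.23 mR/h × 6.900 h = 484.6 mR.

485 mR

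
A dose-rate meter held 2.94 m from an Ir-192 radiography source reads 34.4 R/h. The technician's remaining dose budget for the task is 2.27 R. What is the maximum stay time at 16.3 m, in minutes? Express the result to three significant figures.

122 min

Intensity scales as (d₁/d₂)², so rate at 16.3 m:
34.4 × (2.94/16.3)² = 34.4 × 0.03253 = 1.119 R/h.
Stay time = 2.27 R ÷ 1.119 R/h = 2.029 h = 121.7 min.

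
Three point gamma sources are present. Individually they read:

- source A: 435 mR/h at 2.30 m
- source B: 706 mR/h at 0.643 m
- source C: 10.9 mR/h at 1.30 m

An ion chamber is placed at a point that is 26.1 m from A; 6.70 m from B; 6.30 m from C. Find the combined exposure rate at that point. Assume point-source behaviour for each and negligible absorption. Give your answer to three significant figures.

10.3 mR/h

Each source contributes Iᵢ·(dᵢ/rᵢ)²; contributions add.
A: 435 × (2.30/26.1)² = 3.378 mR/h
B: 706 × (0.643/6.70)² = 6.502 mR/h
C: 10.9 × (1.30/6.30)² = 0.4641 mR/h
Total = 3.378 + 6.502 + 0.4641 = 10.34 mR/h.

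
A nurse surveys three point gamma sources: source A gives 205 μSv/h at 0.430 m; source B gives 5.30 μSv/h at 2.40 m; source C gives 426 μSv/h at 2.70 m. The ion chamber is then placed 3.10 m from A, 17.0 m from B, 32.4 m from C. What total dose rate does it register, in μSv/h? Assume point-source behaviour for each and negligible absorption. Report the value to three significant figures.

7.01 μSv/h

Each source contributes Iᵢ·(dᵢ/rᵢ)²; contributions add.
A: 205 × (0.430/3.10)² = 3.944 μSv/h
B: 5.30 × (2.40/17.0)² = 0.1056 μSv/h
C: 426 × (2.70/32.4)² = 2.958 μSv/h
Total = 3.944 + 0.1056 + 2.958 = 7.008 μSv/h.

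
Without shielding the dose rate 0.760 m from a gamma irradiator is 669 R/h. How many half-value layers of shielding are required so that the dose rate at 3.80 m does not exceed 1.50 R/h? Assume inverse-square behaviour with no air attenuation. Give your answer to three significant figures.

At 3.80 m, distance alone gives 669 × (0.760/3.80)² = 669 × 0.04000 = 26.76 R/h.
Further attenuation needed: 26.76/1.50 = 17.84.
n = log₂(17.84) = 4.157 half-value layers.

4.16 half-value layers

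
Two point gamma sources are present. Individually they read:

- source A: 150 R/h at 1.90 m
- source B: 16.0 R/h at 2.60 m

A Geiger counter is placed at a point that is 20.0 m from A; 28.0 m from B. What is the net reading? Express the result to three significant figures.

1.49 R/h

By superposition, sum each source's inverse-square contribution:
A: 150 × (1.90/20.0)² = 1.354 R/h
B: 16.0 × (2.60/28.0)² = 0.1380 R/h
Total = 1.354 + 0.1380 = 1.492 R/h.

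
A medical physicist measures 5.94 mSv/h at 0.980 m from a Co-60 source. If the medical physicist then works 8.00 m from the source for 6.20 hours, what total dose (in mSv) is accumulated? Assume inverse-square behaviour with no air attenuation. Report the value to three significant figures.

0.553 mSv

By the inverse-square law, rate at 8.00 m:
5.94 × (0.980/8.00)² = 5.94 × 0.01501 = 0.08916 mSv/h.
Dose = rate × time = 0.08916 mSv/h × 6.200 h = 0.5528 mSv.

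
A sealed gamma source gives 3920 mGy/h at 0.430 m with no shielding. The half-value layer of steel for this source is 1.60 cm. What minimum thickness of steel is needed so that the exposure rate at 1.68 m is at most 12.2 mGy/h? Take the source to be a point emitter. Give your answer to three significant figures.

7.03 cm

At 1.68 m, distance alone gives (0.430/1.68)² = 0.06551, so 3920 × 0.06551 = 256.8 mGy/h.
Further attenuation needed: 256.8/12.2 = 21.05.
n = log₂(21.05) = 4.396 half-value layers.
Thickness = 4.396 × 1.60 cm = 7.034 cm.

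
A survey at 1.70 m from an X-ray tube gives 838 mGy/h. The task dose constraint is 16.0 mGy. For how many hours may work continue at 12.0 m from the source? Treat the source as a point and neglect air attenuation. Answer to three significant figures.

By the inverse-square law, rate at 12.0 m:
(1.70/12.0)² = 0.02007, so 838 × 0.02007 = 16.82 mGy/h.
Stay time = 16.0 mGy ÷ 16.82 mGy/h = 0.9512 h.

0.951 h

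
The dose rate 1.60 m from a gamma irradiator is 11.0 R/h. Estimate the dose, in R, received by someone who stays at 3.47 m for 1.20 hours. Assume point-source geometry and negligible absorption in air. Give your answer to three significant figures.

Intensity scales as (d₁/d₂)², so rate at 3.47 m:
11.0 × (1.60/3.47)² = 11.0 × 0.2126 = 2.339 R/h.
Dose = rate × time = 2.339 R/h × 1.200 h = 2.807 R.

2.81 R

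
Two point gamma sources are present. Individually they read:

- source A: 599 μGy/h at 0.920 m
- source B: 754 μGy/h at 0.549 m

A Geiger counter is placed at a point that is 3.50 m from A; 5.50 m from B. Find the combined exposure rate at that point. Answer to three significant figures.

48.9 μGy/h

Each source contributes Iᵢ·(dᵢ/rᵢ)²; contributions add.
A: 599 × (0.920/3.50)² = 41.39 μGy/h
B: 754 × (0.549/5.50)² = 7.513 μGy/h
Total = 41.39 + 7.513 = 48.90 μGy/h.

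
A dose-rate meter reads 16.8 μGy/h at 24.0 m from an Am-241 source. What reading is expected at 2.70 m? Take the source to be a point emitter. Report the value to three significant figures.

Since intensity falls as 1/r², the rate at 2.70 m is
(24.0/2.70)² = 79.01, so 16.8 × 79.01 = 1327 μGy/h.

1330 μGy/h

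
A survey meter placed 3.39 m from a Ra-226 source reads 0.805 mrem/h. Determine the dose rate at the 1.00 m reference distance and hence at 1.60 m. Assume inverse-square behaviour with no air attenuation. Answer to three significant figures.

Since intensity falls as 1/r²,
At 1.00 m: (3.39/1.00)² = 11.49, so 0.805 × 11.49 = 9.249 mrem/h
At 1.60 m: (1.00/1.60)² = 0.3906, so 9.249 × 0.3906 = 3.613 mrem/h.

9.25 mrem/h; 3.61 mrem/h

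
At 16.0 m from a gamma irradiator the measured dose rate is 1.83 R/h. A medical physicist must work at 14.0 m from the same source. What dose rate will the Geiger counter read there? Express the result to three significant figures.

2.39 R/h

Using I₁d₁² = I₂d₂², scaling from 16.0 m to 14.0 m:
1.83 × (16.0/14.0)² = 1.83 × 1.306 = 2.390 R/h.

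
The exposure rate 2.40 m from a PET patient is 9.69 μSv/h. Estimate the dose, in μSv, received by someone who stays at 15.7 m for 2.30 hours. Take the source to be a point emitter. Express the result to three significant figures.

By the inverse-square law, rate at 15.7 m:
(2.40/15.7)² = 0.02337, so 9.69 × 0.02337 = 0.2265 μSv/h.
Dose = rate × time = 0.2265 μSv/h × 2.300 h = 0.5210 μSv.

0.521 μSv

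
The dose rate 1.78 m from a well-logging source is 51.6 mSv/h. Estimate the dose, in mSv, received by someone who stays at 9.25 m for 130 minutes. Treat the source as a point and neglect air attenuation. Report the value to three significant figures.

By the inverse-square law, rate at 9.25 m:
51.6 × (1.78/9.25)² = 51.6 × 0.03703 = 1.911 mSv/h.
Dose = rate × time = 1.911 mSv/h × 2.167 h = 4.141 mSv.

4.14 mSv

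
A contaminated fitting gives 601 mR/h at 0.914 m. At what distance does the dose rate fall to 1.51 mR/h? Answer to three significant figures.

18.2 m

Since intensity falls as 1/r², d₂ = d₁·√(I₁/I₂).
I₁/I₂ = 601/1.51 = 398.0, so d₂ = 0.914 × √398.0 = 18.23 m.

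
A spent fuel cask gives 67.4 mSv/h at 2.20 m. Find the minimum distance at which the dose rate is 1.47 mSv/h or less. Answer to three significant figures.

Using I₁d₁² = I₂d₂², d₂ = d₁·√(I₁/I₂).
I₁/I₂ = 67.4/1.47 = 45.85, so d₂ = 2.20 × √45.85 = 14.90 m.

14.9 m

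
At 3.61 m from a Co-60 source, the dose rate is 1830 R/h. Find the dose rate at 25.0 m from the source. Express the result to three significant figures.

Applying the 1/r² law, the rate at 25.0 m is
1830 × (3.61/25.0)² = 1830 × 0.02085 = 38.16 R/h.

38.2 R/h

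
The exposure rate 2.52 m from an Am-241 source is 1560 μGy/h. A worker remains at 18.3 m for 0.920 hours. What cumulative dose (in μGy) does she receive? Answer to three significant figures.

By the inverse-square law, rate at 18.3 m:
(2.52/18.3)² = 0.01896, so 1560 × 0.01896 = 29.58 μGy/h.
Dose = rate × time = 29.58 μGy/h × 0.9200 h = 27.21 μGy.

27.2 μGy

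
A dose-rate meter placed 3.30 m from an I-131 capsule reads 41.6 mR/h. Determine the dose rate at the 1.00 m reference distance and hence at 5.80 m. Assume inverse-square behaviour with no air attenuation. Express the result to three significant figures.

Applying the 1/r² law,
At 1.00 m: 41.6 × (3.30/1.00)² = 41.6 × 10.89 = 453.0 mR/h
At 5.80 m: (1.00/5.80)² = 0.02973, so 453.0 × 0.02973 = 13.47 mR/h.

453 mR/h; 13.5 mR/h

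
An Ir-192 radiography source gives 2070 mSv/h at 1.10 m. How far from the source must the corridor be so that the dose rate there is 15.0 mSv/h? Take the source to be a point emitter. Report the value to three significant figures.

12.9 m

Intensity scales as (d₁/d₂)², so d₂ = d₁·√(I₁/I₂).
I₁/I₂ = 2070/15.0 = 138.0, so d₂ = 1.10 × √138.0 = 12.92 m.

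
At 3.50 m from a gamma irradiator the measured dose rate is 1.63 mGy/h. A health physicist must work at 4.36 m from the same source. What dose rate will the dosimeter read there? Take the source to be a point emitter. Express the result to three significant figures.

1.05 mGy/h

Applying the 1/r² law, scaling from 3.50 m to 4.36 m:
(3.50/4.36)² = 0.6444, so 1.63 × 0.6444 = 1.050 mGy/h.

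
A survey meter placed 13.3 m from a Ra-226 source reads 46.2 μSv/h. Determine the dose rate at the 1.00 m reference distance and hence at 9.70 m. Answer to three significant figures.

8170 μSv/h; 86.9 μSv/h

By the inverse-square law,
At 1.00 m: 46.2 × (13.3/1.00)² = 46.2 × 176.9 = 8173 μSv/h
At 9.70 m: 8173 × (1.00/9.70)² = 8173 × 0.01063 = 86.88 μSv/h.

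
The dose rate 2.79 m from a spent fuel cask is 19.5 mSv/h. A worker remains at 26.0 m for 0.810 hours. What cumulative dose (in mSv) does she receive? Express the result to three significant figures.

0.182 mSv

Intensity scales as (d₁/d₂)², so rate at 26.0 m:
(2.79/26.0)² = 0.01151, so 19.5 × 0.01151 = 0.2244 mSv/h.
Dose = rate × time = 0.2244 mSv/h × 0.8100 h = 0.1818 mSv.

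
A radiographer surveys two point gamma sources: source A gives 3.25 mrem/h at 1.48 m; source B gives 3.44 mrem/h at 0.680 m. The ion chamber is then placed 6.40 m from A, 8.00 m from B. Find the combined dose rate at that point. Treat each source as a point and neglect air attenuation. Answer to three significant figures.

0.199 mrem/h

Each source contributes Iᵢ·(dᵢ/rᵢ)²; contributions add.
A: 3.25 × (1.48/6.40)² = 0.1738 mrem/h
B: 3.44 × (0.680/8.00)² = 0.02485 mrem/h
Total = 0.1738 + 0.02485 = 0.1987 mrem/h.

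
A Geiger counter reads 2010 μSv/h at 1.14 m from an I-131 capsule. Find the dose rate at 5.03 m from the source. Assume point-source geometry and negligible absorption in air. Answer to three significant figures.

By the inverse-square law, the rate at 5.03 m is
2010 × (1.14/5.03)² = 2010 × 0.05137 = 103.3 μSv/h.

103 μSv/h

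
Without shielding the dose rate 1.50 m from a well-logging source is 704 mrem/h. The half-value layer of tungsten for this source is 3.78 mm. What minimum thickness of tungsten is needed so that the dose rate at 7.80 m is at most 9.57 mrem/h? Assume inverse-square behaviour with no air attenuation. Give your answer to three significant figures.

5.46 mm

At 7.80 m, distance alone gives 704 × (1.50/7.80)² = 704 × 0.03698 = 26.03 mrem/h.
Further attenuation needed: 26.03/9.57 = 2.720.
n = log₂(2.720) = 1.444 half-value layers.
Thickness = 1.444 × 3.78 mm = 5.458 mm.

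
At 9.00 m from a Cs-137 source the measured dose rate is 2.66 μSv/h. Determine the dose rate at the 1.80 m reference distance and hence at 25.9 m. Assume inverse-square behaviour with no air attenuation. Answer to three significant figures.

Using I₁d₁² = I₂d₂²,
At 1.80 m: (9.00/1.80)² = 25.00, so 2.66 × 25.00 = 66.50 μSv/h
At 25.9 m: (1.80/25.9)² = 0.004830, so 66.50 × 0.004830 = 0.3212 μSv/h.

66.5 μSv/h; 0.321 μSv/h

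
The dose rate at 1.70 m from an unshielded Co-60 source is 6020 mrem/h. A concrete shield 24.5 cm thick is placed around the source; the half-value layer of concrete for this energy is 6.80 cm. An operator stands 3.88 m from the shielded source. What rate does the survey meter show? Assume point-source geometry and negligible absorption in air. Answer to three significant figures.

95.1 mrem/h

Distance alone: 6020 × (1.70/3.88)² = 6020 × 0.1920 = 1156 mrem/h.
Shield: 24.5/6.80 = 3.603 half-value layers → attenuation 2^(−3.603) = 0.08230.
Combined: 1156 × 0.08230 = 95.14 mrem/h.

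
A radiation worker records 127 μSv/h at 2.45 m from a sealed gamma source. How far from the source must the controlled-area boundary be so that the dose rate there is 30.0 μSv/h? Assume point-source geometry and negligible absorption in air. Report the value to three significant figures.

Using I₁d₁² = I₂d₂², d₂ = d₁·√(I₁/I₂).
I₁/I₂ = 127/30.0 = 4.233, so d₂ = 2.45 × √4.233 = 5.041 m.

5.04 m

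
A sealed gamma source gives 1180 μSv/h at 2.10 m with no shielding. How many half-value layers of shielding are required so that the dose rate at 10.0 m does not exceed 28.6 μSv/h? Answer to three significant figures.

0.864 half-value layers

At 10.0 m, distance alone gives 1180 × (2.10/10.0)² = 1180 × 0.04410 = 52.04 μSv/h.
Further attenuation needed: 52.04/28.6 = 1.820.
n = log₂(1.820) = 0.8639 half-value layers.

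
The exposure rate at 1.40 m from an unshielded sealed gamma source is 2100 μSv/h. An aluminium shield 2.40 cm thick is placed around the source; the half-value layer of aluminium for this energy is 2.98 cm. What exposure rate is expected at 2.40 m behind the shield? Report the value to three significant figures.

409 μSv/h

Distance alone: 2100 × (1.40/2.40)² = 2100 × 0.3403 = 714.6 μSv/h.
Shield: 2.40/2.98 = 0.8054 half-value layers → attenuation 2^(−0.8054) = 0.5722.
Combined: 714.6 × 0.5722 = 408.9 μSv/h.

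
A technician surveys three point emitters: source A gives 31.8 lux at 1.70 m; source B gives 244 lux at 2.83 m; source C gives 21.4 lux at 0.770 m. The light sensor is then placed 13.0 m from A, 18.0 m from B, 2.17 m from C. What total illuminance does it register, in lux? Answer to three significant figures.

9.27 lux

Each source contributes Iᵢ·(dᵢ/rᵢ)²; contributions add.
A: 31.8 × (1.70/13.0)² = 0.5438 lux
B: 244 × (2.83/18.0)² = 6.031 lux
C: 21.4 × (0.770/2.17)² = 2.694 lux
Total = 0.5438 + 6.031 + 2.694 = 9.269 lux.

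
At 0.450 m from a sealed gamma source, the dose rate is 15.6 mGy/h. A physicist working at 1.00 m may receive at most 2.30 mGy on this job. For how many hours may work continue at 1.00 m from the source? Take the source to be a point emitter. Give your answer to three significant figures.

0.728 h

By the inverse-square law, rate at 1.00 m:
15.6 × (0.450/1.00)² = 15.6 × 0.2025 = 3.159 mGy/h.
Stay time = 2.30 mGy ÷ 3.159 mGy/h = 0.7281 h.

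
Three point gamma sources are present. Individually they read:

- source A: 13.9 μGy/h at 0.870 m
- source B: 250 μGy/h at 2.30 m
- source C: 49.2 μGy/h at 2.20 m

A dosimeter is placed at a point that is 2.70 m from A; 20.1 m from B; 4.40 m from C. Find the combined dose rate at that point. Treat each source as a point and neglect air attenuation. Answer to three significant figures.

Each source contributes Iᵢ·(dᵢ/rᵢ)²; contributions add.
A: 13.9 × (0.870/2.70)² = 1.443 μGy/h
B: 250 × (2.30/20.1)² = 3.273 μGy/h
C: 49.2 × (2.20/4.40)² = 12.30 μGy/h
Total = 1.443 + 3.273 + 12.30 = 17.02 μGy/h.

17.0 μGy/h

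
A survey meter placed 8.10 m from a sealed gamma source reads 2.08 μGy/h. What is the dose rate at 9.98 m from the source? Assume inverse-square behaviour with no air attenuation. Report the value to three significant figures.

By the inverse-square law, scaling from 8.10 m to 9.98 m:
2.08 × (8.10/9.98)² = 2.08 × 0.6587 = 1.370 μGy/h.

1.37 μGy/h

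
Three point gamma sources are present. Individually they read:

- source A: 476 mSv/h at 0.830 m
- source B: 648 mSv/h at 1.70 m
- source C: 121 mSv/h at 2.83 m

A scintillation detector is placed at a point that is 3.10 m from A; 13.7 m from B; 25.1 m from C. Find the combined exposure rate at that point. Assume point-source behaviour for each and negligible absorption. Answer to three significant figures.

By superposition, sum each source's inverse-square contribution:
A: 476 × (0.830/3.10)² = 34.12 mSv/h
B: 648 × (1.70/13.7)² = 9.978 mSv/h
C: 121 × (2.83/25.1)² = 1.538 mSv/h
Total = 34.12 + 9.978 + 1.538 = 45.64 mSv/h.

45.6 mSv/h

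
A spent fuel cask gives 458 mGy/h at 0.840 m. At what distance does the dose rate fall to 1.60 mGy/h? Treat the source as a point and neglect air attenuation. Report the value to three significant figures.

14.2 m

Using I₁d₁² = I₂d₂², d₂ = d₁·√(I₁/I₂).
I₁/I₂ = 458/1.60 = 286.2, so d₂ = 0.840 × √286.2 = 14.21 m.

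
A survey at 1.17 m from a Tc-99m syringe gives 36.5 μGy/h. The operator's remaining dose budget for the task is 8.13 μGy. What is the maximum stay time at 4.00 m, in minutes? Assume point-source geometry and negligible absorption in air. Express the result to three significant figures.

156 min

Using I₁d₁² = I₂d₂², rate at 4.00 m:
36.5 × (1.17/4.00)² = 36.5 × 0.08556 = 3.123 μGy/h.
Stay time = 8.13 μGy ÷ 3.123 μGy/h = 2.603 h = 156.2 min.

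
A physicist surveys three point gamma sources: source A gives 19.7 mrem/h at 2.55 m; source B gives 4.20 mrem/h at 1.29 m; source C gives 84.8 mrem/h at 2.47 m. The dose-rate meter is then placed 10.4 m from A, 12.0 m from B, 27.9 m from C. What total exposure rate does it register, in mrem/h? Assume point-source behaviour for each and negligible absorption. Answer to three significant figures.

1.90 mrem/h

By superposition, sum each source's inverse-square contribution:
A: 19.7 × (2.55/10.4)² = 1.184 mrem/h
B: 4.20 × (1.29/12.0)² = 0.04854 mrem/h
C: 84.8 × (2.47/27.9)² = 0.6646 mrem/h
Total = 1.184 + 0.04854 + 0.6646 = 1.897 mrem/h.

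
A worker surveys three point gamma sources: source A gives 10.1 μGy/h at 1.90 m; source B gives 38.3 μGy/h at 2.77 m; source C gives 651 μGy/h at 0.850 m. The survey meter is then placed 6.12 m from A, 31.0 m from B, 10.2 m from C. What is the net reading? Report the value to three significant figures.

5.80 μGy/h

By superposition, sum each source's inverse-square contribution:
A: 10.1 × (1.90/6.12)² = 0.9735 μGy/h
B: 38.3 × (2.77/31.0)² = 0.3058 μGy/h
C: 651 × (0.850/10.2)² = 4.521 μGy/h
Total = 0.9735 + 0.3058 + 4.521 = 5.800 μGy/h.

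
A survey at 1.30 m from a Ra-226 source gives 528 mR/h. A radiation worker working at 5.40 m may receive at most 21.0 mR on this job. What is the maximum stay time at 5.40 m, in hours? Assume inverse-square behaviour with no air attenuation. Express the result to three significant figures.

Applying the 1/r² law, rate at 5.40 m:
528 × (1.30/5.40)² = 528 × 0.05796 = 30.60 mR/h.
Stay time = 21.0 mR ÷ 30.60 mR/h = 0.6863 h.

0.686 h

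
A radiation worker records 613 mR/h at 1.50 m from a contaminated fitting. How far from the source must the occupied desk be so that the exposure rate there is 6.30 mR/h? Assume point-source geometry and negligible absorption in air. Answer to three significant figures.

14.8 m

Applying the 1/r² law, d₂ = d₁·√(I₁/I₂).
I₁/I₂ = 613/6.30 = 97.30, so d₂ = 1.50 × √97.30 = 14.80 m.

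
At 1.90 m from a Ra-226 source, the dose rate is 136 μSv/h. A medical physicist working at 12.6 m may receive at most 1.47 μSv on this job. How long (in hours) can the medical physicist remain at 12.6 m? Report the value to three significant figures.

0.475 h

By the inverse-square law, rate at 12.6 m:
136 × (1.90/12.6)² = 136 × 0.02274 = 3.093 μSv/h.
Stay time = 1.47 μSv ÷ 3.093 μSv/h = 0.4753 h.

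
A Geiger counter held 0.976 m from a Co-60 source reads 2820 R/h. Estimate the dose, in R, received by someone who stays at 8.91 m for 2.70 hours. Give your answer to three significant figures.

Using I₁d₁² = I₂d₂², rate at 8.91 m:
2820 × (0.976/8.91)² = 2820 × 0.01200 = 33.84 R/h.
Dose = rate × time = 33.84 R/h × 2.700 h = 91.37 R.

91.4 R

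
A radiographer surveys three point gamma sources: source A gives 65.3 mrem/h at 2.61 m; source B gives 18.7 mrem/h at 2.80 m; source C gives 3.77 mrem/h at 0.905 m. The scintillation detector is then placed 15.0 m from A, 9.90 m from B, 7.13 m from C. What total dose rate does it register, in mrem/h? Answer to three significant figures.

3.53 mrem/h

Each source contributes Iᵢ·(dᵢ/rᵢ)²; contributions add.
A: 65.3 × (2.61/15.0)² = 1.977 mrem/h
B: 18.7 × (2.80/9.90)² = 1.496 mrem/h
C: 3.77 × (0.905/7.13)² = 0.06074 mrem/h
Total = 1.977 + 1.496 + 0.06074 = 3.534 mrem/h.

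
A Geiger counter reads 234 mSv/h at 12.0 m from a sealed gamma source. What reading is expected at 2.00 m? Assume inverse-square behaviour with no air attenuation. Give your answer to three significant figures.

8420 mSv/h

By the inverse-square law, the rate at 2.00 m is
(12.0/2.00)² = 36.00, so 234 × 36.00 = 8424 mSv/h.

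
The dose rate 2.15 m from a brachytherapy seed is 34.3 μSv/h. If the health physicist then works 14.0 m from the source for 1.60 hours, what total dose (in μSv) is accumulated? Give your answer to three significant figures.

1.29 μSv

By the inverse-square law, rate at 14.0 m:
(2.15/14.0)² = 0.02358, so 34.3 × 0.02358 = 0.8088 μSv/h.
Dose = rate × time = 0.8088 μSv/h × 1.600 h = 1.294 μSv.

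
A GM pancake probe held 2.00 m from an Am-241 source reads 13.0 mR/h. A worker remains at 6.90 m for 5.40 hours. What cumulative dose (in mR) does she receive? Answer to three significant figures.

5.90 mR

By the inverse-square law, rate at 6.90 m:
13.0 × (2.00/6.90)² = 13.0 × 0.08402 = 1.092 mR/h.
Dose = rate × time = 1.092 mR/h × 5.400 h = 5.897 mR.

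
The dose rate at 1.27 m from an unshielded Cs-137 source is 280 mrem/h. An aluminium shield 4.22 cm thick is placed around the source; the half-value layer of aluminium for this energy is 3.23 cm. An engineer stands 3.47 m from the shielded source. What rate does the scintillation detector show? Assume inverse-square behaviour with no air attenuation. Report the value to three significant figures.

Distance alone: 280 × (1.27/3.47)² = 280 × 0.1340 = 37.52 mrem/h.
Shield: 4.22/3.23 = 1.307 half-value layers → attenuation 2^(−1.307) = 0.4042.
Combined: 37.52 × 0.4042 = 15.17 mrem/h.

15.2 mrem/h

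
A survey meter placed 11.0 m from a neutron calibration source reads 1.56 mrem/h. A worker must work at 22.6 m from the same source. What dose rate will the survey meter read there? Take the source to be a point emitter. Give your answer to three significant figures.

By the inverse-square law, scaling from 11.0 m to 22.6 m:
1.56 × (11.0/22.6)² = 1.56 × 0.2369 = 0.3696 mrem/h.

0.370 mrem/h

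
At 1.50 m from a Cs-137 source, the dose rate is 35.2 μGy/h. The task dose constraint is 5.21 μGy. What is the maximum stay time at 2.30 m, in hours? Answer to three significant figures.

0.348 h

Using I₁d₁² = I₂d₂², rate at 2.30 m:
(1.50/2.30)² = 0.4253, so 35.2 × 0.4253 = 14.97 μGy/h.
Stay time = 5.21 μGy ÷ 14.97 μGy/h = 0.3480 h.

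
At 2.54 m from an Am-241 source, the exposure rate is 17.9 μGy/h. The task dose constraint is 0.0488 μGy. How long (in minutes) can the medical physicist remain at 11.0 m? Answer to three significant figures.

Using I₁d₁² = I₂d₂², rate at 11.0 m:
(2.54/11.0)² = 0.05332, so 17.9 × 0.05332 = 0.9544 μGy/h.
Stay time = 0.0488 μGy ÷ 0.9544 μGy/h = 0.05113 h = 3.068 min.

3.07 min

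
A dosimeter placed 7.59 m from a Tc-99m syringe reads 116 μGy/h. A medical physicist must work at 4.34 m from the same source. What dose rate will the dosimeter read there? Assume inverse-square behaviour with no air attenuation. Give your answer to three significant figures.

355 μGy/h

Using I₁d₁² = I₂d₂², scaling from 7.59 m to 4.34 m:
(7.59/4.34)² = 3.058, so 116 × 3.058 = 354.7 μGy/h.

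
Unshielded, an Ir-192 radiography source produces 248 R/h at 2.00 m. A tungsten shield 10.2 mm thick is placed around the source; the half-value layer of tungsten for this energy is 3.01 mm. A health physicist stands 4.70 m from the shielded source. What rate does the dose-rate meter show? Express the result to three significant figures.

4.29 R/h

Distance alone: 248 × (2.00/4.70)² = 248 × 0.1811 = 44.91 R/h.
Shield: 10.2/3.01 = 3.389 half-value layers → attenuation 2^(−3.389) = 0.09546.
Combined: 44.91 × 0.09546 = 4.287 R/h.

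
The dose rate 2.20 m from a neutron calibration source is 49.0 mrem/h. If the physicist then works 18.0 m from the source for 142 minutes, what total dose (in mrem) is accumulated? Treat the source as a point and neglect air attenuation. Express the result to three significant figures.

Since intensity falls as 1/r², rate at 18.0 m:
49.0 × (2.20/18.0)² = 49.0 × 0.01494 = 0.7321 mrem/h.
Dose = rate × time = 0.7321 mrem/h × 2.367 h = 1.733 mrem.

1.73 mrem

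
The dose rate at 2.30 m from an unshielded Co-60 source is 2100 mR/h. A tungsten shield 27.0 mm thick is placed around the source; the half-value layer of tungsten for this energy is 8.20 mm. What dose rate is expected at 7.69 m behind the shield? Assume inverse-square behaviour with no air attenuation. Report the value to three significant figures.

19.2 mR/h

Distance alone: (2.30/7.69)² = 0.08945, so 2100 × 0.08945 = 187.8 mR/h.
Shield: 27.0/8.20 = 3.293 half-value layers → attenuation 2^(−3.293) = 0.1020.
Combined: 187.8 × 0.1020 = 19.16 mR/h.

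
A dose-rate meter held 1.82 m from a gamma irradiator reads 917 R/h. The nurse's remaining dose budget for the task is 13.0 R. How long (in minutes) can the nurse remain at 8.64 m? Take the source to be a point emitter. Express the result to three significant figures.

Intensity scales as (d₁/d₂)², so rate at 8.64 m:
(1.82/8.64)² = 0.04437, so 917 × 0.04437 = 40.69 R/h.
Stay time = 13.0 R ÷ 40.69 R/h = 0.3195 h = 19.17 min.

19.2 min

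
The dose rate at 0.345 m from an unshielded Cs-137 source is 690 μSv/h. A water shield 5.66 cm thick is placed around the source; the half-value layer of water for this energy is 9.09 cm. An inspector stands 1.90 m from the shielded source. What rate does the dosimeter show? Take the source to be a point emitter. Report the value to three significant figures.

14.8 μSv/h

Distance alone: (0.345/1.90)² = 0.03297, so 690 × 0.03297 = 22.75 μSv/h.
Shield: 5.66/9.09 = 0.6227 half-value layers → attenuation 2^(−0.6227) = 0.6495.
Combined: 22.75 × 0.6495 = 14.78 μSv/h.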